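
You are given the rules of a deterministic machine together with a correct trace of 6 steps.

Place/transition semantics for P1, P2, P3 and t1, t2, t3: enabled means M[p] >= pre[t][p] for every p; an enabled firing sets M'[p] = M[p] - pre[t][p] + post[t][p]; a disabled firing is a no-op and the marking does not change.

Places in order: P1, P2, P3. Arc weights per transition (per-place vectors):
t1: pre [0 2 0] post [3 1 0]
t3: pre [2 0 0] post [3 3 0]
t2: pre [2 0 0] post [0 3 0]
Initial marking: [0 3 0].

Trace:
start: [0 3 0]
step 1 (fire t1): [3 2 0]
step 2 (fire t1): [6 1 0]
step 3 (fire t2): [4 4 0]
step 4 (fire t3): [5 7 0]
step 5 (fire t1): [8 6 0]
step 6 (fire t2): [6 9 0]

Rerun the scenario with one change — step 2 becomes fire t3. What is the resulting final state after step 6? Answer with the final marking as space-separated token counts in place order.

4 13 0

(re-executing from step 2 with the substitution; state before step 2: [3 2 0])
step 2 (fire t3): [4 5 0]
step 3 (fire t2): [2 8 0]
step 4 (fire t3): [3 11 0]
step 5 (fire t1): [6 10 0]
step 6 (fire t2): [4 13 0]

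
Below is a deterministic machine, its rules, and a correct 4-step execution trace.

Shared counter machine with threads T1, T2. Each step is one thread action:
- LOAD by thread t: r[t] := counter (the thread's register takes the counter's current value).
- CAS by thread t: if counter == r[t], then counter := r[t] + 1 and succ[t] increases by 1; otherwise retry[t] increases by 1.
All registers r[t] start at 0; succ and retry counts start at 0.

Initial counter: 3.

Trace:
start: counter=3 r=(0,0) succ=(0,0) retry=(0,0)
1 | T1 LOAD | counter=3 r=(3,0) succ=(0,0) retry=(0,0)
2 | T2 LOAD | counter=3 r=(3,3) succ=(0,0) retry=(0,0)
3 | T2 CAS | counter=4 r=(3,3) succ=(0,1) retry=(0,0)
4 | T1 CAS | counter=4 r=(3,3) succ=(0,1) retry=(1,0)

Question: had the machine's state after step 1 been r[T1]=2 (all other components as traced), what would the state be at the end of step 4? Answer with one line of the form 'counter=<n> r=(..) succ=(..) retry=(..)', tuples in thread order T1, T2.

state after step 1 := counter=3 r=(2,0) succ=(0,0) retry=(0,0)
2 | T2 LOAD | counter=3 r=(2,3) succ=(0,0) retry=(0,0)
3 | T2 CAS | counter=4 r=(2,3) succ=(0,1) retry=(0,0)
4 | T1 CAS | counter=4 r=(2,3) succ=(0,1) retry=(1,0)

counter=4 r=(2,3) succ=(0,1) retry=(1,0)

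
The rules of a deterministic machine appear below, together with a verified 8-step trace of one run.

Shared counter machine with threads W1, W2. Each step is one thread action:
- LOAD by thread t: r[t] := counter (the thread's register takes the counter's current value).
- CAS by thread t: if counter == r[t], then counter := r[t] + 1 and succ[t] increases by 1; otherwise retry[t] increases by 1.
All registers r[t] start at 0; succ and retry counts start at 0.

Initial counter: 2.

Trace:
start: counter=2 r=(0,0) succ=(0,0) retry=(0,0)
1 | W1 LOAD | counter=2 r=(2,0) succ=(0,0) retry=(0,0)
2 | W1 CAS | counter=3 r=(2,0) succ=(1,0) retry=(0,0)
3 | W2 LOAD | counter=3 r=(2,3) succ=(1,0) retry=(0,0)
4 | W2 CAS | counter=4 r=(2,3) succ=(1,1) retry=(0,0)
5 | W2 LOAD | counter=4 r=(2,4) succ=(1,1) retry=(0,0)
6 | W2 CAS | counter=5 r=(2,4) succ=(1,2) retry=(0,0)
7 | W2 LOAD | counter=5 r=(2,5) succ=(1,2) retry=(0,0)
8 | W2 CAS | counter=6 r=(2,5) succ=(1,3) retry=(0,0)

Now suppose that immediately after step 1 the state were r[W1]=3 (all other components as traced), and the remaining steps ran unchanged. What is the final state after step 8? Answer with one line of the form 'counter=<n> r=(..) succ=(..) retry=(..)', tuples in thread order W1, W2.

state after step 1 := counter=2 r=(3,0) succ=(0,0) retry=(0,0)
2 | W1 CAS | counter=2 r=(3,0) succ=(0,0) retry=(1,0)
3 | W2 LOAD | counter=2 r=(3,2) succ=(0,0) retry=(1,0)
4 | W2 CAS | counter=3 r=(3,2) succ=(0,1) retry=(1,0)
5 | W2 LOAD | counter=3 r=(3,3) succ=(0,1) retry=(1,0)
6 | W2 CAS | counter=4 r=(3,3) succ=(0,2) retry=(1,0)
7 | W2 LOAD | counter=4 r=(3,4) succ=(0,2) retry=(1,0)
8 | W2 CAS | counter=5 r=(3,4) succ=(0,3) retry=(1,0)

counter=5 r=(3,4) succ=(0,3) retry=(1,0)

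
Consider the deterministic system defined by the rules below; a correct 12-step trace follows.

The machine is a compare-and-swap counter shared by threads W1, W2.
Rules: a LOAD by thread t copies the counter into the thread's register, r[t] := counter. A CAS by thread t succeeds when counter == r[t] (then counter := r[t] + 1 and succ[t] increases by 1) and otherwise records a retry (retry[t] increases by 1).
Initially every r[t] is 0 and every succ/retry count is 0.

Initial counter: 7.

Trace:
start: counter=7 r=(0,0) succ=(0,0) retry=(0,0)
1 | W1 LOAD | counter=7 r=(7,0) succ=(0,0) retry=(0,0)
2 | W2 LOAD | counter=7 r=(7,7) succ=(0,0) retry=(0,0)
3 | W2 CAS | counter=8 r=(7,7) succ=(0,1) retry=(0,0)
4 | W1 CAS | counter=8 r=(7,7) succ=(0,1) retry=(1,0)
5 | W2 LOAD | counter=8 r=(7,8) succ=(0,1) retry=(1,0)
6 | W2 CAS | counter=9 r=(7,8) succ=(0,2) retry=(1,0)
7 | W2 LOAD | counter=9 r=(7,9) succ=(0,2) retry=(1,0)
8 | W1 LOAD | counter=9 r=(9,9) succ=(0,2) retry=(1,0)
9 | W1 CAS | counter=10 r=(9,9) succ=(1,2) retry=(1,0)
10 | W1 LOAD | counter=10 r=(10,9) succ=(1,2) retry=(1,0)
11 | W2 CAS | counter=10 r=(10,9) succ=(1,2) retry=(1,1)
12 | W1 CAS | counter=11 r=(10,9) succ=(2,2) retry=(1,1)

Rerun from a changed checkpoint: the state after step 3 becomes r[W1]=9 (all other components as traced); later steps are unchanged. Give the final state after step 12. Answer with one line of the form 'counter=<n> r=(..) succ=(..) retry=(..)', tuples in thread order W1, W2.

state after step 3 := counter=8 r=(9,7) succ=(0,1) retry=(0,0)
4 | W1 CAS | counter=8 r=(9,7) succ=(0,1) retry=(1,0)
5 | W2 LOAD | counter=8 r=(9,8) succ=(0,1) retry=(1,0)
6 | W2 CAS | counter=9 r=(9,8) succ=(0,2) retry=(1,0)
7 | W2 LOAD | counter=9 r=(9,9) succ=(0,2) retry=(1,0)
8 | W1 LOAD | counter=9 r=(9,9) succ=(0,2) retry=(1,0)
9 | W1 CAS | counter=10 r=(9,9) succ=(1,2) retry=(1,0)
10 | W1 LOAD | counter=10 r=(10,9) succ=(1,2) retry=(1,0)
11 | W2 CAS | counter=10 r=(10,9) succ=(1,2) retry=(1,1)
12 | W1 CAS | counter=11 r=(10,9) succ=(2,2) retry=(1,1)

counter=11 r=(10,9) succ=(2,2) retry=(1,1)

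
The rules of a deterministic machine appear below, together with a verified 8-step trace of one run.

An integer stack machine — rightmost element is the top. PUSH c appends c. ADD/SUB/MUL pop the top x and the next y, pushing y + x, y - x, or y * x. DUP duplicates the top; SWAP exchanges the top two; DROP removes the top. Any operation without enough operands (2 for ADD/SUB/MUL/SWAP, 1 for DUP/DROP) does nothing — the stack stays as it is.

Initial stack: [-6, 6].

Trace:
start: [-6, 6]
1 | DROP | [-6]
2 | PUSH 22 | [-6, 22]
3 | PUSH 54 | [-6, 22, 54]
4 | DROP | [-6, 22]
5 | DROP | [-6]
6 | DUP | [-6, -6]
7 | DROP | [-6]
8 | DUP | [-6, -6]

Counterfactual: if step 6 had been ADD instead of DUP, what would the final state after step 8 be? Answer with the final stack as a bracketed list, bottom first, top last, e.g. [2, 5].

[]

(re-executing from step 6 with the substitution; state before step 6: [-6])
6 | ADD | [-6]
7 | DROP | []
8 | DUP | []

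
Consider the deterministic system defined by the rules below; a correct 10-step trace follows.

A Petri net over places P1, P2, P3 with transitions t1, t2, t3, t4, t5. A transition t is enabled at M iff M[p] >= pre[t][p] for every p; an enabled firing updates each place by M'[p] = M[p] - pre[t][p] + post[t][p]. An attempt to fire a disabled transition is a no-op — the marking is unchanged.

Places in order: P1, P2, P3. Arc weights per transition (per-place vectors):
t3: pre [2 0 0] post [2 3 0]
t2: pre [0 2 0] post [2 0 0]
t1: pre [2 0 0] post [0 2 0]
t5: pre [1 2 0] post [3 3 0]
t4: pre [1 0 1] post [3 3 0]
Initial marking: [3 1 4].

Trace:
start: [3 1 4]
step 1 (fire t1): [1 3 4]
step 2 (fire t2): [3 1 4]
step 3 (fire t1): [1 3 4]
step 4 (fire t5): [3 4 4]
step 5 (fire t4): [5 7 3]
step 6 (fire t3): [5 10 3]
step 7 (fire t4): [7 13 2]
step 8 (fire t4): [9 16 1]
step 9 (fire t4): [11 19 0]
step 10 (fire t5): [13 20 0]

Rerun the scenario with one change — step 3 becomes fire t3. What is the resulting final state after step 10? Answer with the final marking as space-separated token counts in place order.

(re-executing from step 3 with the substitution; state before step 3: [3 1 4])
step 3 (fire t3): [3 4 4]
step 4 (fire t5): [5 5 4]
step 5 (fire t4): [7 8 3]
step 6 (fire t3): [7 11 3]
step 7 (fire t4): [9 14 2]
step 8 (fire t4): [11 17 1]
step 9 (fire t4): [13 20 0]
step 10 (fire t5): [15 21 0]

15 21 0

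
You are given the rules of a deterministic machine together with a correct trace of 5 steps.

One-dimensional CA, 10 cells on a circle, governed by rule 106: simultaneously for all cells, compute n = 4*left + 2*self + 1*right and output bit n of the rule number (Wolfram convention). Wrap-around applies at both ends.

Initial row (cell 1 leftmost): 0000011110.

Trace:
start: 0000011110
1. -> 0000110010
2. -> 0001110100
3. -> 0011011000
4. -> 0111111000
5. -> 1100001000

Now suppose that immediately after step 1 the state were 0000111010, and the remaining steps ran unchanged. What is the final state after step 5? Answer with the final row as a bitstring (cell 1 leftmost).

state after step 1 := 0000111010
2. -> 0001101100
3. -> 0011111100
4. -> 0110000100
5. -> 1110001000

1110001000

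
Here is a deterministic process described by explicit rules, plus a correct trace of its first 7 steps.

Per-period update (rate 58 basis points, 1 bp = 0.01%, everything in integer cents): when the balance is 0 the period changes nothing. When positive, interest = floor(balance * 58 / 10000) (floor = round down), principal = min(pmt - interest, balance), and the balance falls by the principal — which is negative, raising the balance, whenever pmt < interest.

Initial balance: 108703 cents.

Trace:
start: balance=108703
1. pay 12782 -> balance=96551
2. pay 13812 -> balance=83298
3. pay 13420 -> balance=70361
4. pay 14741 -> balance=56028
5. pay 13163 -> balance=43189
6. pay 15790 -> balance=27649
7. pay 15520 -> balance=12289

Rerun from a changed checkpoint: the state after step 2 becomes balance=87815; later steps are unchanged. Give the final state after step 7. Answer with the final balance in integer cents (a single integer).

state after step 2 := balance=87815
3. pay 13420 -> balance=74904
4. pay 14741 -> balance=60597
5. pay 13163 -> balance=47785
6. pay 15790 -> balance=32272
7. pay 15520 -> balance=16939

16939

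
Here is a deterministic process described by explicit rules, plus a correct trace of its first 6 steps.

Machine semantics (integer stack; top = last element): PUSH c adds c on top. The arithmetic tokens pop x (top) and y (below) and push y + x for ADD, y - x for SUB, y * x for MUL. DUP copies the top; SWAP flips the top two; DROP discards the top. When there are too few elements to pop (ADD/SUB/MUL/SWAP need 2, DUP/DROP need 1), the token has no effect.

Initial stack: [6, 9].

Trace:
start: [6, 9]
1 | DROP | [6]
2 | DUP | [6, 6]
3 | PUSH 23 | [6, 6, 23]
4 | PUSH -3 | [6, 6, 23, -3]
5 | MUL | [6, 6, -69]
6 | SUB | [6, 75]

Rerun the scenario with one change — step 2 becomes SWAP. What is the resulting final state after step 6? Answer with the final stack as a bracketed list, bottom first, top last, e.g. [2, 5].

(re-executing from step 2 with the substitution; state before step 2: [6])
2 | SWAP | [6]
3 | PUSH 23 | [6, 23]
4 | PUSH -3 | [6, 23, -3]
5 | MUL | [6, -69]
6 | SUB | [75]

[75]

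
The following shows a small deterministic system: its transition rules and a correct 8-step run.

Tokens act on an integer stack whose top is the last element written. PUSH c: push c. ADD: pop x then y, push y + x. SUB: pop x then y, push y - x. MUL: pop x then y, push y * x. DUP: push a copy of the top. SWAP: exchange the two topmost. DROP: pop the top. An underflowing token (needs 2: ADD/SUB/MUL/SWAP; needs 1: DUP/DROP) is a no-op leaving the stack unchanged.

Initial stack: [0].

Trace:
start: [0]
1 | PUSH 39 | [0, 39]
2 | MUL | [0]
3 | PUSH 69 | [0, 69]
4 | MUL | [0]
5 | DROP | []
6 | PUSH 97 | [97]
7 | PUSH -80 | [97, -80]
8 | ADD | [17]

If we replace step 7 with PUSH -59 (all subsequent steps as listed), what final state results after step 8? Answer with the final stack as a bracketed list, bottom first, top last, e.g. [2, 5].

[38]

(re-executing from step 7 with the substitution; state before step 7: [97])
7 | PUSH -59 | [97, -59]
8 | ADD | [38]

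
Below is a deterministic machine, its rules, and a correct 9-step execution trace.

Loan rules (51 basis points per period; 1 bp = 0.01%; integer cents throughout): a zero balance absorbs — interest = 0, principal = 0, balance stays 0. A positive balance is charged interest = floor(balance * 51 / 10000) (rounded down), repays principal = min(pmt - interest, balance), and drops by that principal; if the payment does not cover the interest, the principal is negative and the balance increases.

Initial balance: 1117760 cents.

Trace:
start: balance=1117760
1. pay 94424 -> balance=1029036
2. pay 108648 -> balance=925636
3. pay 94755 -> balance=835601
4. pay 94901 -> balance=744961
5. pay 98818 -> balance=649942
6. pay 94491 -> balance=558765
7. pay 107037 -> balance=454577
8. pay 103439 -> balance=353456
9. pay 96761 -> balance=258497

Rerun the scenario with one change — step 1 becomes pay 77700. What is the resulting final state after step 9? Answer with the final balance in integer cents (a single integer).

(re-executing from step 1 with the substitution; state before step 1: balance=1117760)
1. pay 77700 -> balance=1045760
2. pay 108648 -> balance=942445
3. pay 94755 -> balance=852496
4. pay 94901 -> balance=761942
5. pay 98818 -> balance=667009
6. pay 94491 -> balance=575919
7. pay 107037 -> balance=471819
8. pay 103439 -> balance=370786
9. pay 96761 -> balance=275916

275916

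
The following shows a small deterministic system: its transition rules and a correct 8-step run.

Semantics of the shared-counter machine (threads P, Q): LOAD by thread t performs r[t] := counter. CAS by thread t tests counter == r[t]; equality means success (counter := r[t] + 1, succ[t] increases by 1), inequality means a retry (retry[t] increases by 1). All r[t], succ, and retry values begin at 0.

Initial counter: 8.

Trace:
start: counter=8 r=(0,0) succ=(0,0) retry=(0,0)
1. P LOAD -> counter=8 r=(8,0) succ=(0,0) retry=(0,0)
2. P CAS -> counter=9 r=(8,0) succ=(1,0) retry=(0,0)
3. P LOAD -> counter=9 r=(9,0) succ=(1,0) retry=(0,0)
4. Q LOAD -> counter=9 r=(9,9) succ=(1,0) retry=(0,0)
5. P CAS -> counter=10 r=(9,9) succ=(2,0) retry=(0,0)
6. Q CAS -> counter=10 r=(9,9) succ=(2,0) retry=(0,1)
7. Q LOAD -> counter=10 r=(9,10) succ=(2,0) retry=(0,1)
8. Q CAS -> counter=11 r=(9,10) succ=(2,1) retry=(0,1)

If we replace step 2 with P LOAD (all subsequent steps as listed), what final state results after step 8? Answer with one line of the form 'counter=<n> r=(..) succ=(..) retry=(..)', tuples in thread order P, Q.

counter=10 r=(8,9) succ=(1,1) retry=(0,1)

(re-executing from step 2 with the substitution; state before step 2: counter=8 r=(8,0) succ=(0,0) retry=(0,0))
2. P LOAD -> counter=8 r=(8,0) succ=(0,0) retry=(0,0)
3. P LOAD -> counter=8 r=(8,0) succ=(0,0) retry=(0,0)
4. Q LOAD -> counter=8 r=(8,8) succ=(0,0) retry=(0,0)
5. P CAS -> counter=9 r=(8,8) succ=(1,0) retry=(0,0)
6. Q CAS -> counter=9 r=(8,8) succ=(1,0) retry=(0,1)
7. Q LOAD -> counter=9 r=(8,9) succ=(1,0) retry=(0,1)
8. Q CAS -> counter=10 r=(8,9) succ=(1,1) retry=(0,1)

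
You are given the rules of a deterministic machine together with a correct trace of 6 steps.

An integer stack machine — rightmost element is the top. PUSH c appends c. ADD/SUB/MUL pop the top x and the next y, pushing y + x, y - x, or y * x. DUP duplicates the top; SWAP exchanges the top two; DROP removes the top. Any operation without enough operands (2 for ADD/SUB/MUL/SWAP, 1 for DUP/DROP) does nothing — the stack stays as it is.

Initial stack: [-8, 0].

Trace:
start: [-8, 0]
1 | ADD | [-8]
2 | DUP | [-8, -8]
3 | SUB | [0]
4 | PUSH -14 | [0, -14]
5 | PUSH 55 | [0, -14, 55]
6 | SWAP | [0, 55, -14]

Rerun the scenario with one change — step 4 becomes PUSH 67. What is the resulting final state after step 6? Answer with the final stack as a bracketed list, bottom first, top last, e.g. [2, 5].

(re-executing from step 4 with the substitution; state before step 4: [0])
4 | PUSH 67 | [0, 67]
5 | PUSH 55 | [0, 67, 55]
6 | SWAP | [0, 55, 67]

[0, 55, 67]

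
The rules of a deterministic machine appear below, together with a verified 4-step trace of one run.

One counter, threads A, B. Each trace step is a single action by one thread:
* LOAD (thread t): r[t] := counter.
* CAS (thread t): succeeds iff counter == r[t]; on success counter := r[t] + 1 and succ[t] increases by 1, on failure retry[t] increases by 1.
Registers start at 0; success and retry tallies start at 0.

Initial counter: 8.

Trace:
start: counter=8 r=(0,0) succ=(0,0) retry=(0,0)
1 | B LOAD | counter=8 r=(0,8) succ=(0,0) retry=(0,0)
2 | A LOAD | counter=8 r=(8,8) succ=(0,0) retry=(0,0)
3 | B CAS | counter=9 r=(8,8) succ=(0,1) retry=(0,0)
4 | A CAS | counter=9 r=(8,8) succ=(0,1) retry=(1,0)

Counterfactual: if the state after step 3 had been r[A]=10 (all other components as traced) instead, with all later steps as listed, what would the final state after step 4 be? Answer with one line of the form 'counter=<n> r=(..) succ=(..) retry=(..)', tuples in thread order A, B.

state after step 3 := counter=9 r=(10,8) succ=(0,1) retry=(0,0)
4 | A CAS | counter=9 r=(10,8) succ=(0,1) retry=(1,0)

counter=9 r=(10,8) succ=(0,1) retry=(1,0)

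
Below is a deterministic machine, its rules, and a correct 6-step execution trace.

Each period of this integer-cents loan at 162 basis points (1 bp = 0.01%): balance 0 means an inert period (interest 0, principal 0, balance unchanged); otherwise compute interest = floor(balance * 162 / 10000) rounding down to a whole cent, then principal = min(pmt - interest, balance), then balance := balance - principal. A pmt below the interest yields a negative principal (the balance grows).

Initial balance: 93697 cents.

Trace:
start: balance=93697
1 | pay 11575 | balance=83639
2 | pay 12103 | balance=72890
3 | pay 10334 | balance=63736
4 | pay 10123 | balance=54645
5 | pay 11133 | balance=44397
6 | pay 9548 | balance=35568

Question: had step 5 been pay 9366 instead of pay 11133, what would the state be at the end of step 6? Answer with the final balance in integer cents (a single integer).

(re-executing from step 5 with the substitution; state before step 5: balance=54645)
5 | pay 9366 | balance=46164
6 | pay 9548 | balance=37363

37363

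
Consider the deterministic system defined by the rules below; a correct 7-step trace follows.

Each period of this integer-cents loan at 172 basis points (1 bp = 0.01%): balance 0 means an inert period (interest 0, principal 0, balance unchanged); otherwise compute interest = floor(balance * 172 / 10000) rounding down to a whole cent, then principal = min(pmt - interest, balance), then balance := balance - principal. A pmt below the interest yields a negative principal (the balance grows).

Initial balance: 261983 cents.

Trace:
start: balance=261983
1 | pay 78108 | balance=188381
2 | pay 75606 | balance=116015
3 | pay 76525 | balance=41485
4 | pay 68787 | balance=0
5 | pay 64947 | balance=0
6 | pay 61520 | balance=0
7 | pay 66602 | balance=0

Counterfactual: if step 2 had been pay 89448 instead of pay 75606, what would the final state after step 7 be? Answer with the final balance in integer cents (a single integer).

0

(re-executing from step 2 with the substitution; state before step 2: balance=188381)
2 | pay 89448 | balance=102173
3 | pay 76525 | balance=27405
4 | pay 68787 | balance=0
5 | pay 64947 | balance=0
6 | pay 61520 | balance=0
7 | pay 66602 | balance=0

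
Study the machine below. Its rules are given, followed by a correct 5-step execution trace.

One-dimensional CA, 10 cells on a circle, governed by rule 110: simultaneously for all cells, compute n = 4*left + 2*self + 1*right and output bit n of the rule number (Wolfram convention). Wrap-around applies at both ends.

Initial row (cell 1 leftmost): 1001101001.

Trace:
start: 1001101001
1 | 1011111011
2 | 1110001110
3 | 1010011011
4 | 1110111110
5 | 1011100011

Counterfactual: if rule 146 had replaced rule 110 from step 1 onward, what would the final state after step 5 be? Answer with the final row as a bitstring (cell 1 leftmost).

0100000010

(re-executing steps 1..5 under rule 146; state before step 1: 1001101001)
1 | 0110000110
2 | 1001001001
3 | 0110110110
4 | 1000000001
5 | 0100000010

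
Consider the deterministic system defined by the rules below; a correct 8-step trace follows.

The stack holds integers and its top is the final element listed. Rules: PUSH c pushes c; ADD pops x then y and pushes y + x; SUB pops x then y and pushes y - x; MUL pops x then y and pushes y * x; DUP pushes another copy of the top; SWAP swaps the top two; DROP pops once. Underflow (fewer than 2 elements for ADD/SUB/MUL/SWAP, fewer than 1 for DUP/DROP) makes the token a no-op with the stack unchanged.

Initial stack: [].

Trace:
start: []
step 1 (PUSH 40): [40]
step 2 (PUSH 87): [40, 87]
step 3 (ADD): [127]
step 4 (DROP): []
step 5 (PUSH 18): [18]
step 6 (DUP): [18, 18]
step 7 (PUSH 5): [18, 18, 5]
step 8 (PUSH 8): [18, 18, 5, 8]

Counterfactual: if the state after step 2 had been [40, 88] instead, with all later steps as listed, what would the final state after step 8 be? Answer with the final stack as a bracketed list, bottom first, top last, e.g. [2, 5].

[18, 18, 5, 8]

state after step 2 := [40, 88]
step 3 (ADD): [128]
step 4 (DROP): []
step 5 (PUSH 18): [18]
step 6 (DUP): [18, 18]
step 7 (PUSH 5): [18, 18, 5]
step 8 (PUSH 8): [18, 18, 5, 8]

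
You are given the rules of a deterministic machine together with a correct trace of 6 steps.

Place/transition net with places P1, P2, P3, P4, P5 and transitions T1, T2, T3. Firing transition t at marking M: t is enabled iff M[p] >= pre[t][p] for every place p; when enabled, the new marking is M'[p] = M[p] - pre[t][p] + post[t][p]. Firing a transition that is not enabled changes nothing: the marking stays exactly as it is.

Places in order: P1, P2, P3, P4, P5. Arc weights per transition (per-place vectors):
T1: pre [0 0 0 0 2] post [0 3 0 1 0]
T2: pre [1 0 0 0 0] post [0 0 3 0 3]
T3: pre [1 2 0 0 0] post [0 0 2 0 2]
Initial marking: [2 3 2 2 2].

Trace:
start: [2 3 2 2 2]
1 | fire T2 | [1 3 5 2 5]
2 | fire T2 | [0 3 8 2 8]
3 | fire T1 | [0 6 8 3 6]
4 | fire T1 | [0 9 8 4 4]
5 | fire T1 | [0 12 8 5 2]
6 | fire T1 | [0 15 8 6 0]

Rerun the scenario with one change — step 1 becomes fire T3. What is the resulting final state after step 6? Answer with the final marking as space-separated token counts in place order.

0 10 7 5 1

(re-executing from step 1 with the substitution; state before step 1: [2 3 2 2 2])
1 | fire T3 | [1 1 4 2 4]
2 | fire T2 | [0 1 7 2 7]
3 | fire T1 | [0 4 7 3 5]
4 | fire T1 | [0 7 7 4 3]
5 | fire T1 | [0 10 7 5 1]
6 | fire T1 | [0 10 7 5 1]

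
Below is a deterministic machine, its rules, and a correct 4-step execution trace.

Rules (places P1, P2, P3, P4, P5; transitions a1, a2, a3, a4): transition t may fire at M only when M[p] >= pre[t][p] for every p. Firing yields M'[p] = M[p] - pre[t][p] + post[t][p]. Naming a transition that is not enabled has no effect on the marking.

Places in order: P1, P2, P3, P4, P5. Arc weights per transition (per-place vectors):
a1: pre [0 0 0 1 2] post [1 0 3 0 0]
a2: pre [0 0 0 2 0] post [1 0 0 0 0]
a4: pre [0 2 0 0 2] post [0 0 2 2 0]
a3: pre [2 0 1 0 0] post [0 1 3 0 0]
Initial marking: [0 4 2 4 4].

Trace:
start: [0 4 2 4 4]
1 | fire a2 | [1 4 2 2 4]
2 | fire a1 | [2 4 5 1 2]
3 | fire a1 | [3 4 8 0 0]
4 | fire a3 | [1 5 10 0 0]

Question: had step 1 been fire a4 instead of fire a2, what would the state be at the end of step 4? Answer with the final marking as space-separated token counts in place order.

1 2 7 5 0

(re-executing from step 1 with the substitution; state before step 1: [0 4 2 4 4])
1 | fire a4 | [0 2 4 6 2]
2 | fire a1 | [1 2 7 5 0]
3 | fire a1 | [1 2 7 5 0]
4 | fire a3 | [1 2 7 5 0]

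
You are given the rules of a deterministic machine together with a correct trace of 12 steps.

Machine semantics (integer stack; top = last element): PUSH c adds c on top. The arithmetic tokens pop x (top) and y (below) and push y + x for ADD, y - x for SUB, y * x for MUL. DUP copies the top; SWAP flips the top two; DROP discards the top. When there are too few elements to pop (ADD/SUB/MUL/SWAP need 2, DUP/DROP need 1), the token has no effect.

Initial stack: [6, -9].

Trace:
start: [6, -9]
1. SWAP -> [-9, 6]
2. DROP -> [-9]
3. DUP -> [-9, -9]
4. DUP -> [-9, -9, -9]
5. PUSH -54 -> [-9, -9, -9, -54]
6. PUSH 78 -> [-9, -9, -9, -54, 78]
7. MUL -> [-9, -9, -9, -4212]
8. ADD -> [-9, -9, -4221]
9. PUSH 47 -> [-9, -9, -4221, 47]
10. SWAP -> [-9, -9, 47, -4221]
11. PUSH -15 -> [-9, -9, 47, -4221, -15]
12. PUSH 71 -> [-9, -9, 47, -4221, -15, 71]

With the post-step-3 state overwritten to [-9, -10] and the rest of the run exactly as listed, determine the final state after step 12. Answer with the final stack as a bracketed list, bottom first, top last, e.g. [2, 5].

[-9, -10, 47, -4222, -15, 71]

state after step 3 := [-9, -10]
4. DUP -> [-9, -10, -10]
5. PUSH -54 -> [-9, -10, -10, -54]
6. PUSH 78 -> [-9, -10, -10, -54, 78]
7. MUL -> [-9, -10, -10, -4212]
8. ADD -> [-9, -10, -4222]
9. PUSH 47 -> [-9, -10, -4222, 47]
10. SWAP -> [-9, -10, 47, -4222]
11. PUSH -15 -> [-9, -10, 47, -4222, -15]
12. PUSH 71 -> [-9, -10, 47, -4222, -15, 71]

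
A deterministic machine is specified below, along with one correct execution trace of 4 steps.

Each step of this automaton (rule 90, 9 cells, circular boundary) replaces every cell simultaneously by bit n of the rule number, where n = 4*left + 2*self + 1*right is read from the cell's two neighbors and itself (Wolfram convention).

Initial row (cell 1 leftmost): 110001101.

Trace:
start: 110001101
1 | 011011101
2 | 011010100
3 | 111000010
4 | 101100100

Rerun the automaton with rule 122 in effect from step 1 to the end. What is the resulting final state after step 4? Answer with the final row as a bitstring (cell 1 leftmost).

(re-executing steps 1..4 under rule 122; state before step 1: 110001101)
1 | 011011111
2 | 111110001
3 | 000011011
4 | 100111111

100111111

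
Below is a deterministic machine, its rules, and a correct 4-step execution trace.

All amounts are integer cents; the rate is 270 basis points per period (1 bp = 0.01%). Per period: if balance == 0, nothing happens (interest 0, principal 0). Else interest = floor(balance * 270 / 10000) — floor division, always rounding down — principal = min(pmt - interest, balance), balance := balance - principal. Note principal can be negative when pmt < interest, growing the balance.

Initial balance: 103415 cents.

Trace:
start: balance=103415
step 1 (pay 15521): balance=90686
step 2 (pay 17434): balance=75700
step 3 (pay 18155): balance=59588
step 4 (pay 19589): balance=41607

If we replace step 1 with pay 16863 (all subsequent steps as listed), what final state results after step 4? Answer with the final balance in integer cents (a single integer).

40154

(re-executing from step 1 with the substitution; state before step 1: balance=103415)
step 1 (pay 16863): balance=89344
step 2 (pay 17434): balance=74322
step 3 (pay 18155): balance=58173
step 4 (pay 19589): balance=40154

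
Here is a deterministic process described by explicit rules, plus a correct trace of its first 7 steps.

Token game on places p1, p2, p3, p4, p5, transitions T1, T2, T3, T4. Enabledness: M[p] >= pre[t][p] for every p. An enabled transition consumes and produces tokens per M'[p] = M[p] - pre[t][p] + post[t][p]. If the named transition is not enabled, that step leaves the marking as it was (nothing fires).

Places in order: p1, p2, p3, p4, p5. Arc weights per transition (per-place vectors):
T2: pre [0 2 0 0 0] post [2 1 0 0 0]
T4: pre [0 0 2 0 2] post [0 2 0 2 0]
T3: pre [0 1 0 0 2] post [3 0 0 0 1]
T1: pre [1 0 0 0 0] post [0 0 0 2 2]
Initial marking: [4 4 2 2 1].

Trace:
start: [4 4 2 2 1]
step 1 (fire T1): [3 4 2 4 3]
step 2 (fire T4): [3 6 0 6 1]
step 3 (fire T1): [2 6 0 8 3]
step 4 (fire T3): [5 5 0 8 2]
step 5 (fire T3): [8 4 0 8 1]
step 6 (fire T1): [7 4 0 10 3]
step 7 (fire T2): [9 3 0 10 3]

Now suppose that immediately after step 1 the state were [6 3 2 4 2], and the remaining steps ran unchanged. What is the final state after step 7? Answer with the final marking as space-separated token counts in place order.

9 3 0 10 3

state after step 1 := [6 3 2 4 2]
step 2 (fire T4): [6 5 0 6 0]
step 3 (fire T1): [5 5 0 8 2]
step 4 (fire T3): [8 4 0 8 1]
step 5 (fire T3): [8 4 0 8 1]
step 6 (fire T1): [7 4 0 10 3]
step 7 (fire T2): [9 3 0 10 3]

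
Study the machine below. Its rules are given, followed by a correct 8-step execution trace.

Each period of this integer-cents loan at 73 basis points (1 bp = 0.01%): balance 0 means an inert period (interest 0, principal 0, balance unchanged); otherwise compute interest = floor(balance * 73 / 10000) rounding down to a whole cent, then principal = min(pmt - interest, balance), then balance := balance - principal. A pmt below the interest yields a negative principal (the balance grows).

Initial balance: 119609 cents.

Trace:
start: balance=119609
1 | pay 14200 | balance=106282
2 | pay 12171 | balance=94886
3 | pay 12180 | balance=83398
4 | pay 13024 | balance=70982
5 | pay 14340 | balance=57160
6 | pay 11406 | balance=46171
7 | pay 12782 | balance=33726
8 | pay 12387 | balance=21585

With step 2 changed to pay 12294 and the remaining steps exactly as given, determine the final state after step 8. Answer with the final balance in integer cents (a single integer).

(re-executing from step 2 with the substitution; state before step 2: balance=106282)
2 | pay 12294 | balance=94763
3 | pay 12180 | balance=83274
4 | pay 13024 | balance=70857
5 | pay 14340 | balance=57034
6 | pay 11406 | balance=46044
7 | pay 12782 | balance=33598
8 | pay 12387 | balance=21456

21456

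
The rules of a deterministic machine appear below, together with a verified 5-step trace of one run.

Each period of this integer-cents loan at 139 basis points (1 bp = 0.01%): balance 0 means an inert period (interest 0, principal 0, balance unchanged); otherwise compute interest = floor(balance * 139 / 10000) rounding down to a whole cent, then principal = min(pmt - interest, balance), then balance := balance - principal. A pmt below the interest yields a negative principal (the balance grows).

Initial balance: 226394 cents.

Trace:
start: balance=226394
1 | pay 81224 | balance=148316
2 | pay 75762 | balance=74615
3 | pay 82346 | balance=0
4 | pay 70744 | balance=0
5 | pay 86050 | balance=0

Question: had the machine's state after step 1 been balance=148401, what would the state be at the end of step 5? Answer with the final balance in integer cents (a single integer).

0

state after step 1 := balance=148401
2 | pay 75762 | balance=74701
3 | pay 82346 | balance=0
4 | pay 70744 | balance=0
5 | pay 86050 | balance=0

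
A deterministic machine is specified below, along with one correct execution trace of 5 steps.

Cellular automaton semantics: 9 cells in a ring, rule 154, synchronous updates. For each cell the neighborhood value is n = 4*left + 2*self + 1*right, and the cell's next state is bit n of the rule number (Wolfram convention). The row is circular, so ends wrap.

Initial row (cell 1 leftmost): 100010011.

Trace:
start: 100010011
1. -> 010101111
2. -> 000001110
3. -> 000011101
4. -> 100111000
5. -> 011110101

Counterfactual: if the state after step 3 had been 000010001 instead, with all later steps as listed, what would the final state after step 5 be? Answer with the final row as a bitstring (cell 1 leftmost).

011000000

state after step 3 := 000010001
4. -> 100101010
5. -> 011000000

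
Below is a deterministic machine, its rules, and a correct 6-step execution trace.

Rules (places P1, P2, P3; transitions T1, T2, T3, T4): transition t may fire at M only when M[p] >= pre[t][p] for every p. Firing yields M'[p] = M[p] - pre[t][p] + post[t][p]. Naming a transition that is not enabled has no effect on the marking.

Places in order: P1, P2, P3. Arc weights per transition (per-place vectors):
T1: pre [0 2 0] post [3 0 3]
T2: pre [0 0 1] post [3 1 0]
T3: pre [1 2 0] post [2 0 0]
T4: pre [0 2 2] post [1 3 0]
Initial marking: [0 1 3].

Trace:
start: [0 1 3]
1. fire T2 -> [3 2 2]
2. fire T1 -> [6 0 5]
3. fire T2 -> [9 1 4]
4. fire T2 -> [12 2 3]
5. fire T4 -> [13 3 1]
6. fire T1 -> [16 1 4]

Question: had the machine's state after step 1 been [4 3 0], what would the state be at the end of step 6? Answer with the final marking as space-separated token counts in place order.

16 1 4

state after step 1 := [4 3 0]
2. fire T1 -> [7 1 3]
3. fire T2 -> [10 2 2]
4. fire T2 -> [13 3 1]
5. fire T4 -> [13 3 1]
6. fire T1 -> [16 1 4]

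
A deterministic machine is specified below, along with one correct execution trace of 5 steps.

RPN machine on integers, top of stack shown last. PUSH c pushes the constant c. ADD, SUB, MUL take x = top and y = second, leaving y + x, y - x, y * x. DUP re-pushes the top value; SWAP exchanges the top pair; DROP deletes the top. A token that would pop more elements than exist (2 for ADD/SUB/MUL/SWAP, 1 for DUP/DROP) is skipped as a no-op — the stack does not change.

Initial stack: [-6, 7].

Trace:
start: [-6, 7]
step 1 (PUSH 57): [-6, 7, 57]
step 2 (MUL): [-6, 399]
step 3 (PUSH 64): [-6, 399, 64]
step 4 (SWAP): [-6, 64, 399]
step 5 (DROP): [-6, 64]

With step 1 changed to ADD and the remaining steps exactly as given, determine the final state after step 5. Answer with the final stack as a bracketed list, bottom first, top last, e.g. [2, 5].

(re-executing from step 1 with the substitution; state before step 1: [-6, 7])
step 1 (ADD): [1]
step 2 (MUL): [1]
step 3 (PUSH 64): [1, 64]
step 4 (SWAP): [64, 1]
step 5 (DROP): [64]

[64]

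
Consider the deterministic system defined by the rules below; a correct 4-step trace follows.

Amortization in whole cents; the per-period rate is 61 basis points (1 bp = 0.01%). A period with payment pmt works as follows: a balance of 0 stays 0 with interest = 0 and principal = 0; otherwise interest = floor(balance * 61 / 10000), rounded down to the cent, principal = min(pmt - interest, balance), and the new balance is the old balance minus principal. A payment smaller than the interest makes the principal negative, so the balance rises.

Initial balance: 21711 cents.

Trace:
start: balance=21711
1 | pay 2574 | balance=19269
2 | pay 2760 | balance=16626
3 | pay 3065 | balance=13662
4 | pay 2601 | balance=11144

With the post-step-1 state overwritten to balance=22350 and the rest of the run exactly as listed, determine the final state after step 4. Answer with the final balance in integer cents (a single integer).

14282

state after step 1 := balance=22350
2 | pay 2760 | balance=19726
3 | pay 3065 | balance=16781
4 | pay 2601 | balance=14282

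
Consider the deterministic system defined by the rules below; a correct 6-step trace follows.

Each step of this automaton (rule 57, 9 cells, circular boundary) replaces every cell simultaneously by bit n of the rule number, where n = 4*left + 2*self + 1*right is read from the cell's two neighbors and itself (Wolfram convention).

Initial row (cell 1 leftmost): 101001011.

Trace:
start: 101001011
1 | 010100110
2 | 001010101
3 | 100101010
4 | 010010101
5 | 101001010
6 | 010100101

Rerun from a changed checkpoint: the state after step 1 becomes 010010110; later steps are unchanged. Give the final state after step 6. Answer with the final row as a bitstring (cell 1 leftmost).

010100101

state after step 1 := 010010110
2 | 001001101
3 | 100101010
4 | 010010101
5 | 101001010
6 | 010100101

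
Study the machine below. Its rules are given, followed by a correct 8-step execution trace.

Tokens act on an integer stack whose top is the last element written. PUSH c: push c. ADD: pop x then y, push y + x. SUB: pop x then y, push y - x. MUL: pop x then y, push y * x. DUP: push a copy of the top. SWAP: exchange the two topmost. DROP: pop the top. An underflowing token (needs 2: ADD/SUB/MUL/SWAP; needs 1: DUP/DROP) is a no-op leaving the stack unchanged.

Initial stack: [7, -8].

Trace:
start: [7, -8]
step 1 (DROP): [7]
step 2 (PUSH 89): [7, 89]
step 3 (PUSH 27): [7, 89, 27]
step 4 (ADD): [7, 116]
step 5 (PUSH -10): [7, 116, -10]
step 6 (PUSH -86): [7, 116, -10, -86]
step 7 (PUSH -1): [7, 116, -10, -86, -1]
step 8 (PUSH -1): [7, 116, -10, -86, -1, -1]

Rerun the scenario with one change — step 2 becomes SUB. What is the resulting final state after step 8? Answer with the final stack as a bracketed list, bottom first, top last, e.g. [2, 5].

(re-executing from step 2 with the substitution; state before step 2: [7])
step 2 (SUB): [7]
step 3 (PUSH 27): [7, 27]
step 4 (ADD): [34]
step 5 (PUSH -10): [34, -10]
step 6 (PUSH -86): [34, -10, -86]
step 7 (PUSH -1): [34, -10, -86, -1]
step 8 (PUSH -1): [34, -10, -86, -1, -1]

[34, -10, -86, -1, -1]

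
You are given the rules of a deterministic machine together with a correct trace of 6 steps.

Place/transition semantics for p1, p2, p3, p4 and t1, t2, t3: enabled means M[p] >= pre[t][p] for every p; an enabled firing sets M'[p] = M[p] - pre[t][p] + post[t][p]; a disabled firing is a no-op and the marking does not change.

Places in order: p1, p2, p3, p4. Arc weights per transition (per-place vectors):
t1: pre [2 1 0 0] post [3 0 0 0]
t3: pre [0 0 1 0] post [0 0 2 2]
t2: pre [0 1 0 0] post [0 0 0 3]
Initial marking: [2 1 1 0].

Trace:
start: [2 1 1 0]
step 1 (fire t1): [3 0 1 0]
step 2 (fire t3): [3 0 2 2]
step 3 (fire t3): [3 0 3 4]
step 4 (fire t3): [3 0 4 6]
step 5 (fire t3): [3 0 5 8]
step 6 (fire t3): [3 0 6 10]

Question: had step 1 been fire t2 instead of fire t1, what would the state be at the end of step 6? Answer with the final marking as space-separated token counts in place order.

(re-executing from step 1 with the substitution; state before step 1: [2 1 1 0])
step 1 (fire t2): [2 0 1 3]
step 2 (fire t3): [2 0 2 5]
step 3 (fire t3): [2 0 3 7]
step 4 (fire t3): [2 0 4 9]
step 5 (fire t3): [2 0 5 11]
step 6 (fire t3): [2 0 6 13]

2 0 6 13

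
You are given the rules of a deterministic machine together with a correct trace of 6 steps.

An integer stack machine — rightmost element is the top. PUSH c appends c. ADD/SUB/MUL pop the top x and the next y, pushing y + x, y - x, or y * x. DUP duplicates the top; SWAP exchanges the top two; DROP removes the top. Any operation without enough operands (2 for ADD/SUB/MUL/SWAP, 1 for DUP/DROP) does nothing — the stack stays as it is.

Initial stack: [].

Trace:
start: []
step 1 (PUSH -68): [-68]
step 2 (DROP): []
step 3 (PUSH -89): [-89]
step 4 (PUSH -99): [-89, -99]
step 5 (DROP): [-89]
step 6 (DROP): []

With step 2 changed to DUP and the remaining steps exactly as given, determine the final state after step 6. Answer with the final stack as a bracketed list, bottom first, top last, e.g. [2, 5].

(re-executing from step 2 with the substitution; state before step 2: [-68])
step 2 (DUP): [-68, -68]
step 3 (PUSH -89): [-68, -68, -89]
step 4 (PUSH -99): [-68, -68, -89, -99]
step 5 (DROP): [-68, -68, -89]
step 6 (DROP): [-68, -68]

[-68, -68]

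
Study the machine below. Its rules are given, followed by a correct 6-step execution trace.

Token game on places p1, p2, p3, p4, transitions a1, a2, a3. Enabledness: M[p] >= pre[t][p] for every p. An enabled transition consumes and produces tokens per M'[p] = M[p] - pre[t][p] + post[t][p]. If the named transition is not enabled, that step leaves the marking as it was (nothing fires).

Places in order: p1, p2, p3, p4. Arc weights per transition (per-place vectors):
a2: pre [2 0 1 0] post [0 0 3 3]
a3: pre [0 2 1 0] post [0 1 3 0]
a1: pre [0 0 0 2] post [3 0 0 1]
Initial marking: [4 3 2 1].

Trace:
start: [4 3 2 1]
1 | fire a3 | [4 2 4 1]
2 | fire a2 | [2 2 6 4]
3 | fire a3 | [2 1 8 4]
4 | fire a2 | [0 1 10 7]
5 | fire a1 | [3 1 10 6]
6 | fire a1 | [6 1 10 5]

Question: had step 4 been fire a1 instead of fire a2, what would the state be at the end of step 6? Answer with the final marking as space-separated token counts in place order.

(re-executing from step 4 with the substitution; state before step 4: [2 1 8 4])
4 | fire a1 | [5 1 8 3]
5 | fire a1 | [8 1 8 2]
6 | fire a1 | [11 1 8 1]

11 1 8 1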